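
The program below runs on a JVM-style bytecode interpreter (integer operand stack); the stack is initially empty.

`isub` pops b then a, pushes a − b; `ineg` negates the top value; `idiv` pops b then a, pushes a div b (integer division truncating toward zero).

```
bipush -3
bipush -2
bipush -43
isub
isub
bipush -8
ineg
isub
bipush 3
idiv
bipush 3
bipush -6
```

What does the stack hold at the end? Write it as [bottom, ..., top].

[-17, 3, -6]

bipush -3  -> -3
bipush -2  -> -3 -2
bipush -43 -> -3 -2 -43
isub       -> -3 41
isub       -> -44
bipush -8  -> -44 -8
ineg       -> -44 8
isub       -> -52
bipush 3   -> -52 3
idiv       -> -17
bipush 3   -> -17 3
bipush -6  -> -17 3 -6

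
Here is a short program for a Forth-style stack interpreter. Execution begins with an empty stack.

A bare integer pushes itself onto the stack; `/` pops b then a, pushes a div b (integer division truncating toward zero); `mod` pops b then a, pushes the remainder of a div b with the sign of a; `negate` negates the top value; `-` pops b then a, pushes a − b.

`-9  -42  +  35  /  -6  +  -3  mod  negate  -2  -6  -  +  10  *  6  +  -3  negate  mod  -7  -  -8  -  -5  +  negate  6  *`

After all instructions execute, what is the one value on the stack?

-72

-9      -9
-42     -9 -42
+       -51
35      -51 35
/       -1
-6      -1 -6
+       -7
-3      -7 -3
mod     -1
negate  1
-2      1 -2
-6      1 -2 -6
-       1 4
+       5
10      5 10
*       50
6       50 6
+       56
-3      56 -3
negate  56 3
mod     2
-7      2 -7
-       9
-8      9 -8
-       17
-5      17 -5
+       12
negate  -12
6       -12 6
*       -72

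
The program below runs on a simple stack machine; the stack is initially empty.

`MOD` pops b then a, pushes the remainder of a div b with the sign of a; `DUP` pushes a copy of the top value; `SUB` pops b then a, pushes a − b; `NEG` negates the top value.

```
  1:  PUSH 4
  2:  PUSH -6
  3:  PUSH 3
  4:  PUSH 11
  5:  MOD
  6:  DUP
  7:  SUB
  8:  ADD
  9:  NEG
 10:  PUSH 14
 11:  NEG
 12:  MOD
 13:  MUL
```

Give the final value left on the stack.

PUSH 4   4
PUSH -6  4 -6
PUSH 3   4 -6 3
PUSH 11  4 -6 3 11
MOD      4 -6 3
DUP      4 -6 3 3
SUB      4 -6 0
ADD      4 -6
NEG      4 6
PUSH 14  4 6 14
NEG      4 6 -14
MOD      4 6
MUL      24

24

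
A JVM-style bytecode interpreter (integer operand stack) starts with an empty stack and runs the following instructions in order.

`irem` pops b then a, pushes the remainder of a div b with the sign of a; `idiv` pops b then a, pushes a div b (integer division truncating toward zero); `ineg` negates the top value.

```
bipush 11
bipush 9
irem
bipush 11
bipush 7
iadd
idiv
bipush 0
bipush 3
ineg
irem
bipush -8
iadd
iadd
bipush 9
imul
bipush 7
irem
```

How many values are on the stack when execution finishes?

1

bipush 11 → 11
bipush 9  → 11 9
irem      → 2
bipush 11 → 2 11
bipush 7  → 2 11 7
iadd      → 2 18
idiv      → 0
bipush 0  → 0 0
bipush 3  → 0 0 3
ineg      → 0 0 -3
irem      → 0 0
bipush -8 → 0 0 -8
iadd      → 0 -8
iadd      → -8
bipush 9  → -8 9
imul      → -72
bipush 7  → -72 7
irem      → -2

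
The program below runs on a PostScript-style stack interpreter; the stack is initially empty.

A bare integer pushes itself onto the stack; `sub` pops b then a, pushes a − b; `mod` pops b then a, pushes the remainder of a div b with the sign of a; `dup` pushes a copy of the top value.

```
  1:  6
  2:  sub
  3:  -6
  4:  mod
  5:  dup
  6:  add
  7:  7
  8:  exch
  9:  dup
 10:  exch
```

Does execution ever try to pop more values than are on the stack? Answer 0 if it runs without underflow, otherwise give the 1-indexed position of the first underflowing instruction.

2

6  6
sub  — needs 2 operands, stack has 1 → underflow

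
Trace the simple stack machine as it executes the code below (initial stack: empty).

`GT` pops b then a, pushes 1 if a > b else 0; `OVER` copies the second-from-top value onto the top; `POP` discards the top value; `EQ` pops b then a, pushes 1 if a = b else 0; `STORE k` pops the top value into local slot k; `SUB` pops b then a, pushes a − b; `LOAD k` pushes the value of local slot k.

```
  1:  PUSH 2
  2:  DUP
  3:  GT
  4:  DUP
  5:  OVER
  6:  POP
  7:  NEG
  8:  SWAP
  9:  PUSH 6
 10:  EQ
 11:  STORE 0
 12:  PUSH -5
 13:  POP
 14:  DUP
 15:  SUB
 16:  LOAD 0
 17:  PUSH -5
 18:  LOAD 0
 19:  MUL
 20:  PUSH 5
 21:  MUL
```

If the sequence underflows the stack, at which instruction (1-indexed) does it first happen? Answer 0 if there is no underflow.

PUSH 2  : 2
DUP     : 2 2
GT      : 0
DUP     : 0 0
OVER    : 0 0 0
POP     : 0 0
NEG     : 0 0
SWAP    : 0 0
PUSH 6  : 0 0 6
EQ      : 0 0
STORE 0 : 0
PUSH -5 : 0 -5
POP     : 0
DUP     : 0 0
SUB     : 0
LOAD 0  : 0 0
PUSH -5 : 0 0 -5
LOAD 0  : 0 0 -5 0
MUL     : 0 0 0
PUSH 5  : 0 0 0 5
MUL     : 0 0 0

0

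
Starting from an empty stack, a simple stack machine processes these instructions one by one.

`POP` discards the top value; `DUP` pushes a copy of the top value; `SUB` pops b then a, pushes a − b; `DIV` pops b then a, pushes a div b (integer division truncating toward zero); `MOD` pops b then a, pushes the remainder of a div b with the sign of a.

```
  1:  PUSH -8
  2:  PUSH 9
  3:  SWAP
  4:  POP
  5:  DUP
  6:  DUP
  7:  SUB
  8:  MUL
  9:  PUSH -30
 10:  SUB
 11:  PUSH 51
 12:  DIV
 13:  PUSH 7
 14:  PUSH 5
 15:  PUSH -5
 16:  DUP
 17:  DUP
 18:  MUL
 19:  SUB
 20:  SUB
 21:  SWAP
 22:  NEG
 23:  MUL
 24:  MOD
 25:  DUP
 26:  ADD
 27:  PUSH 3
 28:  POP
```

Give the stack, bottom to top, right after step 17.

PUSH -8  -> -8
PUSH 9   -> -8 9
SWAP     -> 9 -8
POP      -> 9
DUP      -> 9 9
DUP      -> 9 9 9
SUB      -> 9 0
MUL      -> 0
PUSH -30 -> 0 -30
SUB      -> 30
PUSH 51  -> 30 51
DIV      -> 0
PUSH 7   -> 0 7
PUSH 5   -> 0 7 5
PUSH -5  -> 0 7 5 -5
DUP      -> 0 7 5 -5 -5
DUP      -> 0 7 5 -5 -5 -5

[0, 7, 5, -5, -5, -5]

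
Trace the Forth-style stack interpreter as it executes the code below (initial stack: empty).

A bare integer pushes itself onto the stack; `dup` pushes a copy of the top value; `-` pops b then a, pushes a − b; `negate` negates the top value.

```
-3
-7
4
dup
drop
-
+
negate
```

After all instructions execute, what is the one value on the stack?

14

-3     -> [-3]
-7     -> [-3, -7]
4      -> [-3, -7, 4]
dup    -> [-3, -7, 4, 4]
drop   -> [-3, -7, 4]
-      -> [-3, -11]
+      -> [-14]
negate -> [14]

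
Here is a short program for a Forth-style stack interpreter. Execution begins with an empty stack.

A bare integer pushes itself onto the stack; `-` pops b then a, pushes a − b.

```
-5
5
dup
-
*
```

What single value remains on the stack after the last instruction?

0

-5   [-5]
5    [-5, 5]
dup  [-5, 5, 5]
-    [-5, 0]
*    [0]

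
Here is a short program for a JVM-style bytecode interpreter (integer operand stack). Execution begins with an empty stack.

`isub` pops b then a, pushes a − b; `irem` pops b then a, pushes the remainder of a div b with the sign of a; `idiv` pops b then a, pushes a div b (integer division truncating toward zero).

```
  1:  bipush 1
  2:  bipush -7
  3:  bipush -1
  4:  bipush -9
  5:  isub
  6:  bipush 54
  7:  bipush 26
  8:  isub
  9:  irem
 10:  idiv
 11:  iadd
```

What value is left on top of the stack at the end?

1

bipush 1  → 1
bipush -7 → 1 -7
bipush -1 → 1 -7 -1
bipush -9 → 1 -7 -1 -9
isub      → 1 -7 8
bipush 54 → 1 -7 8 54
bipush 26 → 1 -7 8 54 26
isub      → 1 -7 8 28
irem      → 1 -7 8
idiv      → 1 0
iadd      → 1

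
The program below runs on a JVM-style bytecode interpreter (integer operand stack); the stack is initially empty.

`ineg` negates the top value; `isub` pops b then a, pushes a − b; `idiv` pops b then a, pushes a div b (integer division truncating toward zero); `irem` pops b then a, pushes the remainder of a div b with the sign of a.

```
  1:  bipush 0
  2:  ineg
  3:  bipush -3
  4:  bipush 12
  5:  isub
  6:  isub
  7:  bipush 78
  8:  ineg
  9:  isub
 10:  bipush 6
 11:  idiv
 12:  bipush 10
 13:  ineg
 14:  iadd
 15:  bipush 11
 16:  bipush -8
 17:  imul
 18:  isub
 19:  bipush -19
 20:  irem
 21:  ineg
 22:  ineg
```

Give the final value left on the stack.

bipush 0    [0]
ineg        [0]
bipush -3   [0, -3]
bipush 12   [0, -3, 12]
isub        [0, -15]
isub        [15]
bipush 78   [15, 78]
ineg        [15, -78]
isub        [93]
bipush 6    [93, 6]
idiv        [15]
bipush 10   [15, 10]
ineg        [15, -10]
iadd        [5]
bipush 11   [5, 11]
bipush -8   [5, 11, -8]
imul        [5, -88]
isub        [93]
bipush -19  [93, -19]
irem        [17]
ineg        [-17]
ineg        [17]

17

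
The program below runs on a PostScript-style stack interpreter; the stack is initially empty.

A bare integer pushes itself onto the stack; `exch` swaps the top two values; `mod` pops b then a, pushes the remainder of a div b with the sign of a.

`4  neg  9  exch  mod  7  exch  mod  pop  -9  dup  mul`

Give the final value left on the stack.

4     [4]
neg   [-4]
9     [-4, 9]
exch  [9, -4]
mod   [1]
7     [1, 7]
exch  [7, 1]
mod   [0]
pop   []
-9    [-9]
dup   [-9, -9]
mul   [81]

81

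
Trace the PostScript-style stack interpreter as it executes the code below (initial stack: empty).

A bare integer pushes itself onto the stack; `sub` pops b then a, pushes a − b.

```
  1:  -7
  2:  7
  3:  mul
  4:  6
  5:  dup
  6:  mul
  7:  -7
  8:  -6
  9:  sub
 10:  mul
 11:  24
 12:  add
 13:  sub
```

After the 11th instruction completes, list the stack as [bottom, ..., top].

-7  -> [-7]
7   -> [-7, 7]
mul -> [-49]
6   -> [-49, 6]
dup -> [-49, 6, 6]
mul -> [-49, 36]
-7  -> [-49, 36, -7]
-6  -> [-49, 36, -7, -6]
sub -> [-49, 36, -1]
mul -> [-49, -36]
24  -> [-49, -36, 24]

[-49, -36, 24]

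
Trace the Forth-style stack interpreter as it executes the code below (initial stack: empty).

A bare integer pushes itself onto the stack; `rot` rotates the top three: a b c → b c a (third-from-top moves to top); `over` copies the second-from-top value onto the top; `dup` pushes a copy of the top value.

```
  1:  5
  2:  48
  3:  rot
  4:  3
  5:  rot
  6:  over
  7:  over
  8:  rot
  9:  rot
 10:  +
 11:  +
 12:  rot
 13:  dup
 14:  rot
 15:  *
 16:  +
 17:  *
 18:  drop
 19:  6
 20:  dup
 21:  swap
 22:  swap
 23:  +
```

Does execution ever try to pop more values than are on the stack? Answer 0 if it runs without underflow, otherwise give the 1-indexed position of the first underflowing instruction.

3

5  → 5
48 → 5 48
rot  — needs 3 operands, stack has 2 → underflow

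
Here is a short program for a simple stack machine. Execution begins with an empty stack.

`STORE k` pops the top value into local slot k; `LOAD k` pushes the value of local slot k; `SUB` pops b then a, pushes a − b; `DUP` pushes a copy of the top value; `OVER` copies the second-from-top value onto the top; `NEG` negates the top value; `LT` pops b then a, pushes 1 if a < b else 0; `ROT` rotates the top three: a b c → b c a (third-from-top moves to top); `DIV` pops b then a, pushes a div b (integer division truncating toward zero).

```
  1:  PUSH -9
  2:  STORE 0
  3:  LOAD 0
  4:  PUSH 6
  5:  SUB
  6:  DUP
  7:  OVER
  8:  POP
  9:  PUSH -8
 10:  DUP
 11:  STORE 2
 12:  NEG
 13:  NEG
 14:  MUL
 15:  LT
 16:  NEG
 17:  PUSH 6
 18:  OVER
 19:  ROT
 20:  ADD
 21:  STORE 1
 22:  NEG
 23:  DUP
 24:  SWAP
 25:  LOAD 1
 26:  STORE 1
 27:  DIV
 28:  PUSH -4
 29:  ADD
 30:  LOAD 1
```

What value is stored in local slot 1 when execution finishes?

PUSH -9  -9
STORE 0  (empty)
LOAD 0   -9
PUSH 6   -9 6
SUB      -15
DUP      -15 -15
OVER     -15 -15 -15
POP      -15 -15
PUSH -8  -15 -15 -8
DUP      -15 -15 -8 -8
STORE 2  -15 -15 -8
NEG      -15 -15 8
NEG      -15 -15 -8
MUL      -15 120
LT       1
NEG      -1
PUSH 6   -1 6
OVER     -1 6 -1
ROT      6 -1 -1
ADD      6 -2
STORE 1  6
NEG      -6
DUP      -6 -6
SWAP     -6 -6
LOAD 1   -6 -6 -2
STORE 1  -6 -6
DIV      1
PUSH -4  1 -4
ADD      -3
LOAD 1   -3 -2

-2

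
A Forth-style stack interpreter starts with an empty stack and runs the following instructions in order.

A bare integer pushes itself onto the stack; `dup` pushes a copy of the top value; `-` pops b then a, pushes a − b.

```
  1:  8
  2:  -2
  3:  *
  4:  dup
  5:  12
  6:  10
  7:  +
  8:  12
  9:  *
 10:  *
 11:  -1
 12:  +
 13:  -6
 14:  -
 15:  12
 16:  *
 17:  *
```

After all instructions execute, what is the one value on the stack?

8   : [8]
-2  : [8, -2]
*   : [-16]
dup : [-16, -16]
12  : [-16, -16, 12]
10  : [-16, -16, 12, 10]
+   : [-16, -16, 22]
12  : [-16, -16, 22, 12]
*   : [-16, -16, 264]
*   : [-16, -4224]
-1  : [-16, -4224, -1]
+   : [-16, -4225]
-6  : [-16, -4225, -6]
-   : [-16, -4219]
12  : [-16, -4219, 12]
*   : [-16, -50628]
*   : [810048]

810048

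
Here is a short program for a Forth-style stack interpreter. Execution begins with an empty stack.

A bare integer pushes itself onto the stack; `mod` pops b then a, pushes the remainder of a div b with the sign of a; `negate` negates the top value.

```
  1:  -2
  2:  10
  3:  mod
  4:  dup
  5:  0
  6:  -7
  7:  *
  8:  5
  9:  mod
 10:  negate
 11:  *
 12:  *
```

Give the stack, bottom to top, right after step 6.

-2   -2
10   -2 10
mod  -2
dup  -2 -2
0    -2 -2 0
-7   -2 -2 0 -7

[-2, -2, 0, -7]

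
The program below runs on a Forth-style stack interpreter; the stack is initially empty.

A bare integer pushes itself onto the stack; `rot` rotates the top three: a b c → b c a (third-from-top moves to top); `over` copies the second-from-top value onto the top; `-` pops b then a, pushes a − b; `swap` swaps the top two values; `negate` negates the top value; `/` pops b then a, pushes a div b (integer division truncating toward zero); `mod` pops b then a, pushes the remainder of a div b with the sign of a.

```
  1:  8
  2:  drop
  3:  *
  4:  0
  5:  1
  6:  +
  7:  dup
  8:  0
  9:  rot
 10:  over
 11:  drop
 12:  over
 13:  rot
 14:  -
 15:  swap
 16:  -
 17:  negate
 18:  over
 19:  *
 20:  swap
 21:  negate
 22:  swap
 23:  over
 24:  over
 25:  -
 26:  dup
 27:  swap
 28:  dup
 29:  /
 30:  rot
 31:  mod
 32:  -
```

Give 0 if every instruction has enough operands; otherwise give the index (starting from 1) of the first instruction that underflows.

8    → 8
drop → (empty)
*  — needs 2 operands, stack has 0 → underflow

3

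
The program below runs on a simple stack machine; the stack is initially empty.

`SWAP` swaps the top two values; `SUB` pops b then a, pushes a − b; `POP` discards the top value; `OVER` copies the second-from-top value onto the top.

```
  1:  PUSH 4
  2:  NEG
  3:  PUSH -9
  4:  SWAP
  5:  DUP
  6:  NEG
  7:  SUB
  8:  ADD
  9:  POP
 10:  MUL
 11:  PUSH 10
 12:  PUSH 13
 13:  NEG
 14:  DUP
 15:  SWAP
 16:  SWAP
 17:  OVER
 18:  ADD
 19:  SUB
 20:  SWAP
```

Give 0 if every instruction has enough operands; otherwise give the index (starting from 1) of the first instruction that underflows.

10

PUSH 4  : 4
NEG     : -4
PUSH -9 : -4 -9
SWAP    : -9 -4
DUP     : -9 -4 -4
NEG     : -9 -4 4
SUB     : -9 -8
ADD     : -17
POP     : (empty)
MUL  — needs 2 operands, stack has 0 → underflow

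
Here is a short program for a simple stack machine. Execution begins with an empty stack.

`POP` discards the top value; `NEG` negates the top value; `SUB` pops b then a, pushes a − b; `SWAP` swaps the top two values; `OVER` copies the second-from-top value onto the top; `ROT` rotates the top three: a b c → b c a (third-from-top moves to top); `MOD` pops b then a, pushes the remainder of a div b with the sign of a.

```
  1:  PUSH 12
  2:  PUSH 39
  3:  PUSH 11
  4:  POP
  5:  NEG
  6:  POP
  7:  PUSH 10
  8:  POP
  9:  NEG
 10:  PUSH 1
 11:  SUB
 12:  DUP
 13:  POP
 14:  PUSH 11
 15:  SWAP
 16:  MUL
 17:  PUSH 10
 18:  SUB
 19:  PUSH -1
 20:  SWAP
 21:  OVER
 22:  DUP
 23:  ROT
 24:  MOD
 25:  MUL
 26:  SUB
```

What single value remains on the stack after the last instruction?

PUSH 12  [12]
PUSH 39  [12, 39]
PUSH 11  [12, 39, 11]
POP      [12, 39]
NEG      [12, -39]
POP      [12]
PUSH 10  [12, 10]
POP      [12]
NEG      [-12]
PUSH 1   [-12, 1]
SUB      [-13]
DUP      [-13, -13]
POP      [-13]
PUSH 11  [-13, 11]
SWAP     [11, -13]
MUL      [-143]
PUSH 10  [-143, 10]
SUB      [-153]
PUSH -1  [-153, -1]
SWAP     [-1, -153]
OVER     [-1, -153, -1]
DUP      [-1, -153, -1, -1]
ROT      [-1, -1, -1, -153]
MOD      [-1, -1, -1]
MUL      [-1, 1]
SUB      [-2]

-2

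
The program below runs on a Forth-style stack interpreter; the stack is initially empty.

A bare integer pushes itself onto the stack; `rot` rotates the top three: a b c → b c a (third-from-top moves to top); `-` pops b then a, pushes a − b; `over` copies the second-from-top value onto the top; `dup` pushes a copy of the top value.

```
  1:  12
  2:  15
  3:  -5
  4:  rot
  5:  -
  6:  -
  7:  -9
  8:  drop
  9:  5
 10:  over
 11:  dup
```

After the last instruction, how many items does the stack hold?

4

12    [12]
15    [12, 15]
-5    [12, 15, -5]
rot   [15, -5, 12]
-     [15, -17]
-     [32]
-9    [32, -9]
drop  [32]
5     [32, 5]
over  [32, 5, 32]
dup   [32, 5, 32, 32]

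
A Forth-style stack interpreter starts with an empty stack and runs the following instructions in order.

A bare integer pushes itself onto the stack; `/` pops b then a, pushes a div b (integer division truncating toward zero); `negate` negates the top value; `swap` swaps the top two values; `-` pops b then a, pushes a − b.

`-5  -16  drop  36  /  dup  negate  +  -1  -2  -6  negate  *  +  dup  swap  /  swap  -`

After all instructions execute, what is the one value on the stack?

-5      -5
-16     -5 -16
drop    -5
36      -5 36
/       0
dup     0 0
negate  0 0
+       0
-1      0 -1
-2      0 -1 -2
-6      0 -1 -2 -6
negate  0 -1 -2 6
*       0 -1 -12
+       0 -13
dup     0 -13 -13
swap    0 -13 -13
/       0 1
swap    1 0
-       1

1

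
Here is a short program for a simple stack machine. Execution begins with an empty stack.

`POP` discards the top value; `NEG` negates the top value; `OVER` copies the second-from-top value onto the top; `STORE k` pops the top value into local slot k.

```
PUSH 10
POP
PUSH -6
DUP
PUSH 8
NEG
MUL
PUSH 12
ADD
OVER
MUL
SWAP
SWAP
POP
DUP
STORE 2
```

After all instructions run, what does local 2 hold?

PUSH 10  [10]
POP      []
PUSH -6  [-6]
DUP      [-6, -6]
PUSH 8   [-6, -6, 8]
NEG      [-6, -6, -8]
MUL      [-6, 48]
PUSH 12  [-6, 48, 12]
ADD      [-6, 60]
OVER     [-6, 60, -6]
MUL      [-6, -360]
SWAP     [-360, -6]
SWAP     [-6, -360]
POP      [-6]
DUP      [-6, -6]
STORE 2  [-6]

-6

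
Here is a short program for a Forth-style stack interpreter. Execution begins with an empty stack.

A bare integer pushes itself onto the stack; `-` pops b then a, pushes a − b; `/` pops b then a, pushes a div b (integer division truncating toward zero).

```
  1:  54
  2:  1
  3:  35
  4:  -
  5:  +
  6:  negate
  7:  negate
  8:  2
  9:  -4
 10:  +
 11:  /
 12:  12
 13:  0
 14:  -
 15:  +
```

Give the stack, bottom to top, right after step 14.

54      [54]
1       [54, 1]
35      [54, 1, 35]
-       [54, -34]
+       [20]
negate  [-20]
negate  [20]
2       [20, 2]
-4      [20, 2, -4]
+       [20, -2]
/       [-10]
12      [-10, 12]
0       [-10, 12, 0]
-       [-10, 12]

[-10, 12]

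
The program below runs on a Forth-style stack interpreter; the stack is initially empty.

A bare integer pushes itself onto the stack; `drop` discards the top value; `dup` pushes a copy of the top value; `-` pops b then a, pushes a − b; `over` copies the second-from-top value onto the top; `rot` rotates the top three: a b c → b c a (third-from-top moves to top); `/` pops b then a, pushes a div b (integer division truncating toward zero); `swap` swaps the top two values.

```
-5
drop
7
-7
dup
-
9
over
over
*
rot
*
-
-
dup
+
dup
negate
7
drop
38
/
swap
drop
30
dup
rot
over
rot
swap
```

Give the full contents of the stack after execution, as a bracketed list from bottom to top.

[30, 0, 30, 30]

-5     -> [-5]
drop   -> []
7      -> [7]
-7     -> [7, -7]
dup    -> [7, -7, -7]
-      -> [7, 0]
9      -> [7, 0, 9]
over   -> [7, 0, 9, 0]
over   -> [7, 0, 9, 0, 9]
*      -> [7, 0, 9, 0]
rot    -> [7, 9, 0, 0]
*      -> [7, 9, 0]
-      -> [7, 9]
-      -> [-2]
dup    -> [-2, -2]
+      -> [-4]
dup    -> [-4, -4]
negate -> [-4, 4]
7      -> [-4, 4, 7]
drop   -> [-4, 4]
38     -> [-4, 4, 38]
/      -> [-4, 0]
swap   -> [0, -4]
drop   -> [0]
30     -> [0, 30]
dup    -> [0, 30, 30]
rot    -> [30, 30, 0]
over   -> [30, 30, 0, 30]
rot    -> [30, 0, 30, 30]
swap   -> [30, 0, 30, 30]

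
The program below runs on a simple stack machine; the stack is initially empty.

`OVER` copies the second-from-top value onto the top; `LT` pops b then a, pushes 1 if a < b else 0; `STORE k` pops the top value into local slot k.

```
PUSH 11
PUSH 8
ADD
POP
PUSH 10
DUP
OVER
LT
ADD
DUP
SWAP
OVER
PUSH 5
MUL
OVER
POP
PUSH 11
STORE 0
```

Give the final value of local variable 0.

PUSH 11 -> 11
PUSH 8  -> 11 8
ADD     -> 19
POP     -> (empty)
PUSH 10 -> 10
DUP     -> 10 10
OVER    -> 10 10 10
LT      -> 10 0
ADD     -> 10
DUP     -> 10 10
SWAP    -> 10 10
OVER    -> 10 10 10
PUSH 5  -> 10 10 10 5
MUL     -> 10 10 50
OVER    -> 10 10 50 10
POP     -> 10 10 50
PUSH 11 -> 10 10 50 11
STORE 0 -> 10 10 50

11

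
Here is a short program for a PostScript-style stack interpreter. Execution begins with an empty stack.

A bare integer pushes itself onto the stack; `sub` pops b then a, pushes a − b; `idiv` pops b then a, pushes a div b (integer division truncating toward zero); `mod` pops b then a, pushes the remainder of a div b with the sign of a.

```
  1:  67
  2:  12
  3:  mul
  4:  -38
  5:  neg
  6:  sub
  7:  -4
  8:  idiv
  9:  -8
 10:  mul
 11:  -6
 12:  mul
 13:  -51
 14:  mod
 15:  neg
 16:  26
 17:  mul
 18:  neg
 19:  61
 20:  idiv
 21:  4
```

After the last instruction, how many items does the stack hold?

67    67
12    67 12
mul   804
-38   804 -38
neg   804 38
sub   766
-4    766 -4
idiv  -191
-8    -191 -8
mul   1528
-6    1528 -6
mul   -9168
-51   -9168 -51
mod   -39
neg   39
26    39 26
mul   1014
neg   -1014
61    -1014 61
idiv  -16
4     -16 4

2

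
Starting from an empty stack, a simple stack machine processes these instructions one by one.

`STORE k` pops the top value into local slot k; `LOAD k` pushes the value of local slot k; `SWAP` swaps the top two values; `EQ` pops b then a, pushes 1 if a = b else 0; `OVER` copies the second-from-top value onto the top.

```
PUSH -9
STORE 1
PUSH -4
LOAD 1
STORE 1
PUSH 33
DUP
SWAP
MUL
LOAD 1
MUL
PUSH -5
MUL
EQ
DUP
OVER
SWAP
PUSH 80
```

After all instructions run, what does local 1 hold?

-9

PUSH -9 → -9
STORE 1 → (empty)
PUSH -4 → -4
LOAD 1  → -4 -9
STORE 1 → -4
PUSH 33 → -4 33
DUP     → -4 33 33
SWAP    → -4 33 33
MUL     → -4 1089
LOAD 1  → -4 1089 -9
MUL     → -4 -9801
PUSH -5 → -4 -9801 -5
MUL     → -4 49005
EQ      → 0
DUP     → 0 0
OVER    → 0 0 0
SWAP    → 0 0 0
PUSH 80 → 0 0 0 80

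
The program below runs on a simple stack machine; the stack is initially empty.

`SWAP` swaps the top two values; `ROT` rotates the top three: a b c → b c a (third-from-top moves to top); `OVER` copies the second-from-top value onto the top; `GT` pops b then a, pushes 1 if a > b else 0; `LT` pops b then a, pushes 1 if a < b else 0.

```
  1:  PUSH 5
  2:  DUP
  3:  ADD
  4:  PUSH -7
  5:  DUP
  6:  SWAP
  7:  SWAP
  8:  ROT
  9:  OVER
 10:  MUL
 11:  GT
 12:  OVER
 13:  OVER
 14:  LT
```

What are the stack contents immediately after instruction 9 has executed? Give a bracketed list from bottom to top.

PUSH 5  → [5]
DUP     → [5, 5]
ADD     → [10]
PUSH -7 → [10, -7]
DUP     → [10, -7, -7]
SWAP    → [10, -7, -7]
SWAP    → [10, -7, -7]
ROT     → [-7, -7, 10]
OVER    → [-7, -7, 10, -7]

[-7, -7, 10, -7]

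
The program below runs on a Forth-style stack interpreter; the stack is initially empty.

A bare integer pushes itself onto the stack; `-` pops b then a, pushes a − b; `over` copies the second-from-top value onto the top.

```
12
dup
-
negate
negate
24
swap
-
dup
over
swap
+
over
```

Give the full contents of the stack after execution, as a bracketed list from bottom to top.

12     : [12]
dup    : [12, 12]
-      : [0]
negate : [0]
negate : [0]
24     : [0, 24]
swap   : [24, 0]
-      : [24]
dup    : [24, 24]
over   : [24, 24, 24]
swap   : [24, 24, 24]
+      : [24, 48]
over   : [24, 48, 24]

[24, 48, 24]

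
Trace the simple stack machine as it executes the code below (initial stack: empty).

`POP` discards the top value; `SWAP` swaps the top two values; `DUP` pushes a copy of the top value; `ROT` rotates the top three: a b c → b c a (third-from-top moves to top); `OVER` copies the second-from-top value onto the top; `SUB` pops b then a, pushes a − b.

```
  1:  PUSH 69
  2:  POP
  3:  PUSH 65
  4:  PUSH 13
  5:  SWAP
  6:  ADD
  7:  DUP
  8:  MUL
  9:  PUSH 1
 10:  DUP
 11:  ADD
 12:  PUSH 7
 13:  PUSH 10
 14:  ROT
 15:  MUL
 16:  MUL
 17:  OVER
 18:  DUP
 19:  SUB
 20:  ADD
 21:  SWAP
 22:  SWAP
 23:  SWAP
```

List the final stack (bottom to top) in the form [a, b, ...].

PUSH 69 → 69
POP     → (empty)
PUSH 65 → 65
PUSH 13 → 65 13
SWAP    → 13 65
ADD     → 78
DUP     → 78 78
MUL     → 6084
PUSH 1  → 6084 1
DUP     → 6084 1 1
ADD     → 6084 2
PUSH 7  → 6084 2 7
PUSH 10 → 6084 2 7 10
ROT     → 6084 7 10 2
MUL     → 6084 7 20
MUL     → 6084 140
OVER    → 6084 140 6084
DUP     → 6084 140 6084 6084
SUB     → 6084 140 0
ADD     → 6084 140
SWAP    → 140 6084
SWAP    → 6084 140
SWAP    → 140 6084

[140, 6084]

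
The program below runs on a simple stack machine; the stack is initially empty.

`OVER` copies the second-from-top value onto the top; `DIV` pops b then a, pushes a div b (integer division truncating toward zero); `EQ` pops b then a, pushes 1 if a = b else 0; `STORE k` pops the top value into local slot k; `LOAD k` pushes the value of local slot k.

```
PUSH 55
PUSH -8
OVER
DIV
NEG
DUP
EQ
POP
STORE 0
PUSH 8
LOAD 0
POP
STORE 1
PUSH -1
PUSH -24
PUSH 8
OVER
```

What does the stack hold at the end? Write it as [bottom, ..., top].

[-1, -24, 8, -24]

PUSH 55  -> 55
PUSH -8  -> 55 -8
OVER     -> 55 -8 55
DIV      -> 55 0
NEG      -> 55 0
DUP      -> 55 0 0
EQ       -> 55 1
POP      -> 55
STORE 0  -> (empty)
PUSH 8   -> 8
LOAD 0   -> 8 55
POP      -> 8
STORE 1  -> (empty)
PUSH -1  -> -1
PUSH -24 -> -1 -24
PUSH 8   -> -1 -24 8
OVER     -> -1 -24 8 -24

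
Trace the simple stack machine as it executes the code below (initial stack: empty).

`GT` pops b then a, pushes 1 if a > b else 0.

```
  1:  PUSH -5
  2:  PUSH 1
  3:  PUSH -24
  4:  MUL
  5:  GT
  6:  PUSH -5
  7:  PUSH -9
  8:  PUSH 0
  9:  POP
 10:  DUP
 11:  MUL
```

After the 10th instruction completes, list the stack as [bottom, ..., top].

PUSH -5  : -5
PUSH 1   : -5 1
PUSH -24 : -5 1 -24
MUL      : -5 -24
GT       : 1
PUSH -5  : 1 -5
PUSH -9  : 1 -5 -9
PUSH 0   : 1 -5 -9 0
POP      : 1 -5 -9
DUP      : 1 -5 -9 -9

[1, -5, -9, -9]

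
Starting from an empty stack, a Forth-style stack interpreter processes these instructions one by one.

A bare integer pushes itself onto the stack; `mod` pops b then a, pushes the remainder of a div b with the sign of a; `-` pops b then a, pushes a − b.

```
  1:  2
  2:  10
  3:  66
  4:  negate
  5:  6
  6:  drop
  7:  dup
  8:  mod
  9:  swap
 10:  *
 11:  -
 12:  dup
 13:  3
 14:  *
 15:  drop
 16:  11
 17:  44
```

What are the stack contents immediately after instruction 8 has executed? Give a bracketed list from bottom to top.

[2, 10, 0]

2       2
10      2 10
66      2 10 66
negate  2 10 -66
6       2 10 -66 6
drop    2 10 -66
dup     2 10 -66 -66
mod     2 10 0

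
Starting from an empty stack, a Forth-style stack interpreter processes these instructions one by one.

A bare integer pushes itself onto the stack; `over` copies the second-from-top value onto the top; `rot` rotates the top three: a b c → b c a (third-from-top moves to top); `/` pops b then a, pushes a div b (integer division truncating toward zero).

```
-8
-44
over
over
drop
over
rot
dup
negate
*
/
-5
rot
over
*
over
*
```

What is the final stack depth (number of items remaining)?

4

-8     → [-8]
-44    → [-8, -44]
over   → [-8, -44, -8]
over   → [-8, -44, -8, -44]
drop   → [-8, -44, -8]
over   → [-8, -44, -8, -44]
rot    → [-8, -8, -44, -44]
dup    → [-8, -8, -44, -44, -44]
negate → [-8, -8, -44, -44, 44]
*      → [-8, -8, -44, -1936]
/      → [-8, -8, 0]
-5     → [-8, -8, 0, -5]
rot    → [-8, 0, -5, -8]
over   → [-8, 0, -5, -8, -5]
*      → [-8, 0, -5, 40]
over   → [-8, 0, -5, 40, -5]
*      → [-8, 0, -5, -200]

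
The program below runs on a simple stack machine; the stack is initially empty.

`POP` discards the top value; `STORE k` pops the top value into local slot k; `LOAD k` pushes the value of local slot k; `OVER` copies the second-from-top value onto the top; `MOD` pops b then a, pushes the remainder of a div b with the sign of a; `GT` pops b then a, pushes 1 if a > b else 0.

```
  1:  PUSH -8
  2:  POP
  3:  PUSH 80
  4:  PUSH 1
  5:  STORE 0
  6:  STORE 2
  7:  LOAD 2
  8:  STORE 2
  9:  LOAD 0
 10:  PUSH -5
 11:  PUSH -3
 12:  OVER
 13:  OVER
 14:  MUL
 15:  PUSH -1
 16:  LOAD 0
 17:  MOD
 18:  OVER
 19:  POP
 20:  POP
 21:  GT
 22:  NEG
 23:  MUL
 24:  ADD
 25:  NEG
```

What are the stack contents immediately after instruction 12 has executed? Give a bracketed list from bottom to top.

[1, -5, -3, -5]

PUSH -8  [-8]
POP      []
PUSH 80  [80]
PUSH 1   [80, 1]
STORE 0  [80]
STORE 2  []
LOAD 2   [80]
STORE 2  []
LOAD 0   [1]
PUSH -5  [1, -5]
PUSH -3  [1, -5, -3]
OVER     [1, -5, -3, -5]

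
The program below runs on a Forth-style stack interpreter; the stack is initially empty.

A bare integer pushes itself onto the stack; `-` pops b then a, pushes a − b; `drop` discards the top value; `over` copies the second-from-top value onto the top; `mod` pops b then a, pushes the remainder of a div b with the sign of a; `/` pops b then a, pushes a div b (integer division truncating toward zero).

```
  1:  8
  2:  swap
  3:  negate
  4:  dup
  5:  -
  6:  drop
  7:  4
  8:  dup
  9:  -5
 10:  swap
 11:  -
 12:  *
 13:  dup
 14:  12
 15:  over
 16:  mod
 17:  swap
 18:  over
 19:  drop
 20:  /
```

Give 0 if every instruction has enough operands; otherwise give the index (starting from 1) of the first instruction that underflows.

2

8 → 8
swap  — needs 2 operands, stack has 1 → underflow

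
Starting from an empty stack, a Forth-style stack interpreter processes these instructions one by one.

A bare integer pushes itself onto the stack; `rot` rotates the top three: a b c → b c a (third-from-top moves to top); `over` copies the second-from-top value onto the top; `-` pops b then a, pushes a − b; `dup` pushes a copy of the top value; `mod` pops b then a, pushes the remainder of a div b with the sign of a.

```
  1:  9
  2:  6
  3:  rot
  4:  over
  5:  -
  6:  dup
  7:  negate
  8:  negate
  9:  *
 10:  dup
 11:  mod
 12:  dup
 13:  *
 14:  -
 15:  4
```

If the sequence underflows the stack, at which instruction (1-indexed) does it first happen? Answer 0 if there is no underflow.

3

9 -> 9
6 -> 9 6
rot  — needs 3 operands, stack has 2 → underflow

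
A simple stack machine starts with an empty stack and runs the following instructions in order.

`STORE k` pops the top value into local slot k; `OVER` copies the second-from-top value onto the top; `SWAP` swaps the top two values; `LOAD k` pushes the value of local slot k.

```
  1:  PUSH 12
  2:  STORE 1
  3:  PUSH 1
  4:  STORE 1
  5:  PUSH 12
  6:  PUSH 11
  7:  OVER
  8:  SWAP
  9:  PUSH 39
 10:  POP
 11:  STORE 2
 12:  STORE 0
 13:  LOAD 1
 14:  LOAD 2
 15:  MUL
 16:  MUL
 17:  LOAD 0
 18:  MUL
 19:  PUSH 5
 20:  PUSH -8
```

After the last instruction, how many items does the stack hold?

3

PUSH 12 : 12
STORE 1 : (empty)
PUSH 1  : 1
STORE 1 : (empty)
PUSH 12 : 12
PUSH 11 : 12 11
OVER    : 12 11 12
SWAP    : 12 12 11
PUSH 39 : 12 12 11 39
POP     : 12 12 11
STORE 2 : 12 12
STORE 0 : 12
LOAD 1  : 12 1
LOAD 2  : 12 1 11
MUL     : 12 11
MUL     : 132
LOAD 0  : 132 12
MUL     : 1584
PUSH 5  : 1584 5
PUSH -8 : 1584 5 -8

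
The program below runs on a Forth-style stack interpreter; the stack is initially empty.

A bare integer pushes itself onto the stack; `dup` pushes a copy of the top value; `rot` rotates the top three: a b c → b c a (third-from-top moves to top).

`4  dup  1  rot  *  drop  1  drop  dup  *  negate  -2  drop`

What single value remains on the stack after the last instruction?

4      : 4
dup    : 4 4
1      : 4 4 1
rot    : 4 1 4
*      : 4 4
drop   : 4
1      : 4 1
drop   : 4
dup    : 4 4
*      : 16
negate : -16
-2     : -16 -2
drop   : -16

-16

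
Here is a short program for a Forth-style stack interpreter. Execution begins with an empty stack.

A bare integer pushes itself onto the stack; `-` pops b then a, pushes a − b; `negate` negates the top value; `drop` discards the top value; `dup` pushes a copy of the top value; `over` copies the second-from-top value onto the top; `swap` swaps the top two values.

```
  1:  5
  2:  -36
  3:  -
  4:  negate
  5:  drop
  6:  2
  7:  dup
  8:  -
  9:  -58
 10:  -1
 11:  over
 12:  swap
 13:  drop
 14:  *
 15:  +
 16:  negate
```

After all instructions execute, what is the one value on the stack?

-3364

5      → [5]
-36    → [5, -36]
-      → [41]
negate → [-41]
drop   → []
2      → [2]
dup    → [2, 2]
-      → [0]
-58    → [0, -58]
-1     → [0, -58, -1]
over   → [0, -58, -1, -58]
swap   → [0, -58, -58, -1]
drop   → [0, -58, -58]
*      → [0, 3364]
+      → [3364]
negate → [-3364]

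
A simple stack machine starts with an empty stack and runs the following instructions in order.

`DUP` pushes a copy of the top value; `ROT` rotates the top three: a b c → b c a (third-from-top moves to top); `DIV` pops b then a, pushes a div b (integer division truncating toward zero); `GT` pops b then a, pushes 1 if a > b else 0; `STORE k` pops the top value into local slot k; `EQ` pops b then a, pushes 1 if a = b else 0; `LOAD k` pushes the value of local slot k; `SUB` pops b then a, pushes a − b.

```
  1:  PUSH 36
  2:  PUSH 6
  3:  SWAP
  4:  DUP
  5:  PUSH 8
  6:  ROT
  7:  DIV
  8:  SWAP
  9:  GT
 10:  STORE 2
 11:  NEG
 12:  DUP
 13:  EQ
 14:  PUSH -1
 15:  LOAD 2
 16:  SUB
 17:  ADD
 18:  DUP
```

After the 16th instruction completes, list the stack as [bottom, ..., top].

PUSH 36 → [36]
PUSH 6  → [36, 6]
SWAP    → [6, 36]
DUP     → [6, 36, 36]
PUSH 8  → [6, 36, 36, 8]
ROT     → [6, 36, 8, 36]
DIV     → [6, 36, 0]
SWAP    → [6, 0, 36]
GT      → [6, 0]
STORE 2 → [6]
NEG     → [-6]
DUP     → [-6, -6]
EQ      → [1]
PUSH -1 → [1, -1]
LOAD 2  → [1, -1, 0]
SUB     → [1, -1]

[1, -1]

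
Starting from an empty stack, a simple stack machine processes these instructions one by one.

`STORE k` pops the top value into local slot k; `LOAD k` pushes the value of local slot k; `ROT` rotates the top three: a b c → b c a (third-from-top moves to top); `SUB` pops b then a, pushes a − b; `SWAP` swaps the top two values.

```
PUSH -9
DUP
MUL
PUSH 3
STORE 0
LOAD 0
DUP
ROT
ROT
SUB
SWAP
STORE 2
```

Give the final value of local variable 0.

3

PUSH -9 : -9
DUP     : -9 -9
MUL     : 81
PUSH 3  : 81 3
STORE 0 : 81
LOAD 0  : 81 3
DUP     : 81 3 3
ROT     : 3 3 81
ROT     : 3 81 3
SUB     : 3 78
SWAP    : 78 3
STORE 2 : 78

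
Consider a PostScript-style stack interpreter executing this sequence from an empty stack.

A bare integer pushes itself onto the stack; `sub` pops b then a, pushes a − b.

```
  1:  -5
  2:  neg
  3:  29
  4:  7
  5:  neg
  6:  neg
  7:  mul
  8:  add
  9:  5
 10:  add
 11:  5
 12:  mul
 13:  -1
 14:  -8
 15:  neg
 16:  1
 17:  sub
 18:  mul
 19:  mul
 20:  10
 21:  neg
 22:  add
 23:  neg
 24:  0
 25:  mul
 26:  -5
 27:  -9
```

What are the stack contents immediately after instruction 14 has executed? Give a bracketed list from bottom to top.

-5  → [-5]
neg → [5]
29  → [5, 29]
7   → [5, 29, 7]
neg → [5, 29, -7]
neg → [5, 29, 7]
mul → [5, 203]
add → [208]
5   → [208, 5]
add → [213]
5   → [213, 5]
mul → [1065]
-1  → [1065, -1]
-8  → [1065, -1, -8]

[1065, -1, -8]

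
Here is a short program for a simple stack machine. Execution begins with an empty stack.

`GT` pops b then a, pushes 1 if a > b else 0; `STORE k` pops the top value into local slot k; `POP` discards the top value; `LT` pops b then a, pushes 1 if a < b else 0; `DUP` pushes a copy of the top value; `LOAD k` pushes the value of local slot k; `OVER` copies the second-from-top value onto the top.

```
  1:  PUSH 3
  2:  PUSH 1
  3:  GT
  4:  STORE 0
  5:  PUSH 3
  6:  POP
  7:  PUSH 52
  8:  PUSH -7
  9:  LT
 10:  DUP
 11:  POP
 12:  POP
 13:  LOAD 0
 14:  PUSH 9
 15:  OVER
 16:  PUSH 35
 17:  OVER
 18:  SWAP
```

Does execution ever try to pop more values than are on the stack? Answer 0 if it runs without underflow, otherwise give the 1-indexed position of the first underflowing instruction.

0

PUSH 3  : [3]
PUSH 1  : [3, 1]
GT      : [1]
STORE 0 : []
PUSH 3  : [3]
POP     : []
PUSH 52 : [52]
PUSH -7 : [52, -7]
LT      : [0]
DUP     : [0, 0]
POP     : [0]
POP     : []
LOAD 0  : [1]
PUSH 9  : [1, 9]
OVER    : [1, 9, 1]
PUSH 35 : [1, 9, 1, 35]
OVER    : [1, 9, 1, 35, 1]
SWAP    : [1, 9, 1, 1, 35]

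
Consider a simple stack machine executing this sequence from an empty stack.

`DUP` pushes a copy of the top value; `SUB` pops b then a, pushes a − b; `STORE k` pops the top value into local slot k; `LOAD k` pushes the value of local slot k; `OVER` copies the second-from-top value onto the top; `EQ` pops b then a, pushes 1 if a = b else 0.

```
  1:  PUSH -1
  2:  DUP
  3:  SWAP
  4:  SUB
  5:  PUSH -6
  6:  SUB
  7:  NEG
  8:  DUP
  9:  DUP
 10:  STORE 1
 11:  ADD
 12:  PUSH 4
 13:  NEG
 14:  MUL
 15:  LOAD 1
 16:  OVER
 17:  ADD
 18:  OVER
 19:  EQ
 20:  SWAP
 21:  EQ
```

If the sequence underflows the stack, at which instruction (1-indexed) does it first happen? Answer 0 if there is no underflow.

0

PUSH -1 : [-1]
DUP     : [-1, -1]
SWAP    : [-1, -1]
SUB     : [0]
PUSH -6 : [0, -6]
SUB     : [6]
NEG     : [-6]
DUP     : [-6, -6]
DUP     : [-6, -6, -6]
STORE 1 : [-6, -6]
ADD     : [-12]
PUSH 4  : [-12, 4]
NEG     : [-12, -4]
MUL     : [48]
LOAD 1  : [48, -6]
OVER    : [48, -6, 48]
ADD     : [48, 42]
OVER    : [48, 42, 48]
EQ      : [48, 0]
SWAP    : [0, 48]
EQ      : [0]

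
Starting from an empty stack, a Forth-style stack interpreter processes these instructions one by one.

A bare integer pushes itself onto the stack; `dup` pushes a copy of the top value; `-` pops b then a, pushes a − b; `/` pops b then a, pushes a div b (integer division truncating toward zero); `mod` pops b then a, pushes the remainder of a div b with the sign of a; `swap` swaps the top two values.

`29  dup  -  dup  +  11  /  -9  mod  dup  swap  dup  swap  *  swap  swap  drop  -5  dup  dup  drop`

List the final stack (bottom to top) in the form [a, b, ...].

[0, -5, -5]

29   → 29
dup  → 29 29
-    → 0
dup  → 0 0
+    → 0
11   → 0 11
/    → 0
-9   → 0 -9
mod  → 0
dup  → 0 0
swap → 0 0
dup  → 0 0 0
swap → 0 0 0
*    → 0 0
swap → 0 0
swap → 0 0
drop → 0
-5   → 0 -5
dup  → 0 -5 -5
dup  → 0 -5 -5 -5
drop → 0 -5 -5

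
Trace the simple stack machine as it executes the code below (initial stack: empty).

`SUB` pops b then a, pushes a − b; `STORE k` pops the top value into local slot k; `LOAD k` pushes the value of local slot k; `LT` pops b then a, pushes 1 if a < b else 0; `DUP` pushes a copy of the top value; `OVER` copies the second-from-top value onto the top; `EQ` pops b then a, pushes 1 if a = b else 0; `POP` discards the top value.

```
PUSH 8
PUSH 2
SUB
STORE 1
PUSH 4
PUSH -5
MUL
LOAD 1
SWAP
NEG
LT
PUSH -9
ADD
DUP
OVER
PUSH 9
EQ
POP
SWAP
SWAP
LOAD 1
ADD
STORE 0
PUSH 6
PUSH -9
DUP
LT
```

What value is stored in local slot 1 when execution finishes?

PUSH 8  : 8
PUSH 2  : 8 2
SUB     : 6
STORE 1 : (empty)
PUSH 4  : 4
PUSH -5 : 4 -5
MUL     : -20
LOAD 1  : -20 6
SWAP    : 6 -20
NEG     : 6 20
LT      : 1
PUSH -9 : 1 -9
ADD     : -8
DUP     : -8 -8
OVER    : -8 -8 -8
PUSH 9  : -8 -8 -8 9
EQ      : -8 -8 0
POP     : -8 -8
SWAP    : -8 -8
SWAP    : -8 -8
LOAD 1  : -8 -8 6
ADD     : -8 -2
STORE 0 : -8
PUSH 6  : -8 6
PUSH -9 : -8 6 -9
DUP     : -8 6 -9 -9
LT      : -8 6 0

6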